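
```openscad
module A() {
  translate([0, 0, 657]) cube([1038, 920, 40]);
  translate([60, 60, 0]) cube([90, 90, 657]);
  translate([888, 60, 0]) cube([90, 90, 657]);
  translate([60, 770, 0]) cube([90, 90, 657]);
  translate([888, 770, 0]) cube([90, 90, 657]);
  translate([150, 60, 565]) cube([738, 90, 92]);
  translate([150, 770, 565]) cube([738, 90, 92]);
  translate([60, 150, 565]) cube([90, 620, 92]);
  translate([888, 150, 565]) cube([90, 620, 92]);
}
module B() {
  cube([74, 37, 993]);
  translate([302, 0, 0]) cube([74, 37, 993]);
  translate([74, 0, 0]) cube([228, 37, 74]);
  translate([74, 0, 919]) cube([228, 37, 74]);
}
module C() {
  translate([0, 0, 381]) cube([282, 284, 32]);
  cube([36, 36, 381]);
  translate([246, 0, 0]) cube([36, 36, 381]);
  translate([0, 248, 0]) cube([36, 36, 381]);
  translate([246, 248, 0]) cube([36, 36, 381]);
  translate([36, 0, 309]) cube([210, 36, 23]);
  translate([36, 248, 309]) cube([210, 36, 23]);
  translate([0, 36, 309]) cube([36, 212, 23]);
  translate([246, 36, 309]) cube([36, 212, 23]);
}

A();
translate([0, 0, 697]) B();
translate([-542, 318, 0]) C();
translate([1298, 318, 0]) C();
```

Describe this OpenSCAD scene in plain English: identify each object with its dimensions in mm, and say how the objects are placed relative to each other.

A is a rectangular dining table. The top is 1038×920×40 mm with its upper surface at z = 697 mm. It stands on four 90×90 mm square legs, each inset 60 mm from the nearest pair of top edges, running from the floor to the underside of the top. Four apron rails, 90 mm thick and 92 mm tall, run between adjacent legs with their top edges flush with the underside of the top and their outer faces flush with the legs' outer faces.

B is a picture frame with a 228×845 mm rectangular opening (x by z) and a uniform 74 mm border on every side. Frame depth is 37 mm along y. It is built from two vertical stiles running the full outside height and two horizontal rails spanning the gap between the stiles.

C is a four-legged stool. The seat is a 282×284×32 mm slab whose top surface is at z = 413 mm; four square legs, each 36×36 mm in cross-section, run from the floor (z = 0) to the underside of the seat, each flush with a corner of the seat. Four stretchers, 36 mm wide and 23 mm tall, connect adjacent legs with their undersides at z = 309 mm, each running between the inner faces of the legs it joins and aligned with the legs' outer faces on the other axis.

The picture frame is on top of the table. Two stools sit around the table at the −x, +x sides.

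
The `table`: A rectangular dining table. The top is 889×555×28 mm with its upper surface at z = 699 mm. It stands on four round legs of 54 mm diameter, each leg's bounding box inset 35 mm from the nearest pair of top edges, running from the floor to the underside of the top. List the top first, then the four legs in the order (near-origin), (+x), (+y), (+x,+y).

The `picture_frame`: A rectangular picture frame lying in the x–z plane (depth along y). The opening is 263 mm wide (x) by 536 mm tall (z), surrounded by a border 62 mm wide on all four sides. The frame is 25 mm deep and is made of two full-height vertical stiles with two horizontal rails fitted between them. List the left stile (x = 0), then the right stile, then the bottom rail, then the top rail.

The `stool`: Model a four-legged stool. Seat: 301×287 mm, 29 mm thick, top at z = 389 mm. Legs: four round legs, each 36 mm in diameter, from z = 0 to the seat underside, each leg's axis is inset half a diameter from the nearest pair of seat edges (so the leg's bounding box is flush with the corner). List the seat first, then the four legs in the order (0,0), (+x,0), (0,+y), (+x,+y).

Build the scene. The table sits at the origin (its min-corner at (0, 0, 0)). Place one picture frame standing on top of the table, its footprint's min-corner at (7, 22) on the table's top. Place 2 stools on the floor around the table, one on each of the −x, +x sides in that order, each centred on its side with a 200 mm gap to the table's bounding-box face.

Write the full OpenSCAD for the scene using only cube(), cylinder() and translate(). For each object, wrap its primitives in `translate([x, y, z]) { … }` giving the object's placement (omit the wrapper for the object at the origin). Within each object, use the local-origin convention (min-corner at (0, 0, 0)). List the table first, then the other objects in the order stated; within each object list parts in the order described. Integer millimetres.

translate([0, 0, 671]) cube([889, 555, 28]);
translate([62, 62, 0]) cylinder(h = 671, r = 27);
translate([827, 62, 0]) cylinder(h = 671, r = 27);
translate([62, 493, 0]) cylinder(h = 671, r = 27);
translate([827, 493, 0]) cylinder(h = 671, r = 27);
translate([7, 22, 699]) {
  cube([62, 25, 660]);
  translate([325, 0, 0]) cube([62, 25, 660]);
  translate([62, 0, 0]) cube([263, 25, 62]);
  translate([62, 0, 598]) cube([263, 25, 62]);
}
translate([-501, 134, 0]) {
  translate([0, 0, 360]) cube([301, 287, 29]);
  translate([18, 18, 0]) cylinder(h = 360, r = 18);
  translate([283, 18, 0]) cylinder(h = 360, r = 18);
  translate([18, 269, 0]) cylinder(h = 360, r = 18);
  translate([283, 269, 0]) cylinder(h = 360, r = 18);
}
translate([1089, 134, 0]) {
  translate([0, 0, 360]) cube([301, 287, 29]);
  translate([18, 18, 0]) cylinder(h = 360, r = 18);
  translate([283, 18, 0]) cylinder(h = 360, r = 18);
  translate([18, 269, 0]) cylinder(h = 360, r = 18);
  translate([283, 269, 0]) cylinder(h = 360, r = 18);
}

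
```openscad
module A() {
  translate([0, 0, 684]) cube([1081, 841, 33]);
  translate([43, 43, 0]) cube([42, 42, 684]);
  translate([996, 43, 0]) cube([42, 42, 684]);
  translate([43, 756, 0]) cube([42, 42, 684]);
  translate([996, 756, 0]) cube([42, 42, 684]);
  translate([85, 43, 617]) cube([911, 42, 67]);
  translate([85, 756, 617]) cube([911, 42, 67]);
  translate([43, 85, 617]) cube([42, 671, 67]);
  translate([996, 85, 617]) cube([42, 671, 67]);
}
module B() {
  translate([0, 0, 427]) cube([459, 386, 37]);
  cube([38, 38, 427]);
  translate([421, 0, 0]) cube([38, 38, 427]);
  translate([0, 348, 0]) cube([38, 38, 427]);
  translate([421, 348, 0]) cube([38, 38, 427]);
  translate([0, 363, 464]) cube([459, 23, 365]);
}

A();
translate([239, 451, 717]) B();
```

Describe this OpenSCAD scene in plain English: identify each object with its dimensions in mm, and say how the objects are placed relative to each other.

A is a table: top 1081 mm (x) × 841 mm (y), 33 mm thick, upper face at z = 717 mm, on four 42×42 mm square legs, each inset 43 mm from the nearest pair of top edges, running from z = 0 to the bottom of the top. Four apron rails, 42 mm thick and 67 mm tall, run between adjacent legs with their top edges flush with the underside of the top and their outer faces flush with the legs' outer faces.

B is a chair: 459×386 mm seat, 37 mm thick, top at z = 464 mm, on four 38 mm square corner legs flush with the seat edges. A 23 mm thick backrest slab spans the full seat width, extending 365 mm above the seat top, its back face flush with the seat's +y edge.

The chair is on top of the table.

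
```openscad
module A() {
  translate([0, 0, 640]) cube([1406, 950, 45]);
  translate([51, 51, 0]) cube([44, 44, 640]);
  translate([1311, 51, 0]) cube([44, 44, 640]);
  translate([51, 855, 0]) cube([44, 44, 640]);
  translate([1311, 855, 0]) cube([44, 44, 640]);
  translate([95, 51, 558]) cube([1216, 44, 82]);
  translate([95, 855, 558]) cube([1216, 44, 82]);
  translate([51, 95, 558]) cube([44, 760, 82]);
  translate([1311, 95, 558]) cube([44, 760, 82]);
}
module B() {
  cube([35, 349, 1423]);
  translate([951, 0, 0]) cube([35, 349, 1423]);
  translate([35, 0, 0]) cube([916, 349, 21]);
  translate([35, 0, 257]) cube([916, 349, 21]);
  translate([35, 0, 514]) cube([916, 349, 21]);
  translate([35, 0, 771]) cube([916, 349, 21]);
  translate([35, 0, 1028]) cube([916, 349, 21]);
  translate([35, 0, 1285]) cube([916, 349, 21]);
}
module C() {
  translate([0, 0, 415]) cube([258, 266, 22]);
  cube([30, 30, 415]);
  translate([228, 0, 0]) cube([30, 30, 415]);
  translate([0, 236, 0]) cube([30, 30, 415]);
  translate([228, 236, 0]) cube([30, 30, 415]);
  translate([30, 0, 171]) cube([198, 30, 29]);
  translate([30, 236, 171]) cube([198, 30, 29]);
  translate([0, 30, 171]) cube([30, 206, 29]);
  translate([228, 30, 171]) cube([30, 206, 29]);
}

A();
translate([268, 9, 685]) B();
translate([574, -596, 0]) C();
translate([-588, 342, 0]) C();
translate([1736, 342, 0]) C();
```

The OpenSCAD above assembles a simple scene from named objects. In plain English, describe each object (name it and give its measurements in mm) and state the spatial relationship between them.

A is a table: top 1406 mm (x) × 950 mm (y), 45 mm thick, upper face at z = 685 mm, on four 44×44 mm square legs, each inset 51 mm from the nearest pair of top edges, running from z = 0 to the bottom of the top. Four apron rails, 44 mm thick and 82 mm tall, run between adjacent legs with their top edges flush with the underside of the top and their outer faces flush with the legs' outer faces.

B is a bookshelf 986 mm wide overall, 349 mm deep and 1423 mm tall. The two sides are 35 mm thick vertical panels. 6 horizontal shelves of 21 mm thickness span between the inner faces of the sides; the lowest shelf sits on the floor and shelves are stacked with a clear vertical gap of 236 mm between each pair.

C is a four-legged stool. The seat is 258×266 mm, 22 mm thick, top at z = 437 mm. It stands on four square legs, each 30×30 mm in cross-section, from z = 0 to the seat underside, each flush with a corner of the seat. Four stretchers, 30 mm wide and 29 mm tall, connect adjacent legs with their undersides at z = 171 mm, each running between the inner faces of the legs it joins and aligned with the legs' outer faces on the other axis.

The bookshelf is on top of the table. Three stools sit around the table at the −y, −x, +x sides.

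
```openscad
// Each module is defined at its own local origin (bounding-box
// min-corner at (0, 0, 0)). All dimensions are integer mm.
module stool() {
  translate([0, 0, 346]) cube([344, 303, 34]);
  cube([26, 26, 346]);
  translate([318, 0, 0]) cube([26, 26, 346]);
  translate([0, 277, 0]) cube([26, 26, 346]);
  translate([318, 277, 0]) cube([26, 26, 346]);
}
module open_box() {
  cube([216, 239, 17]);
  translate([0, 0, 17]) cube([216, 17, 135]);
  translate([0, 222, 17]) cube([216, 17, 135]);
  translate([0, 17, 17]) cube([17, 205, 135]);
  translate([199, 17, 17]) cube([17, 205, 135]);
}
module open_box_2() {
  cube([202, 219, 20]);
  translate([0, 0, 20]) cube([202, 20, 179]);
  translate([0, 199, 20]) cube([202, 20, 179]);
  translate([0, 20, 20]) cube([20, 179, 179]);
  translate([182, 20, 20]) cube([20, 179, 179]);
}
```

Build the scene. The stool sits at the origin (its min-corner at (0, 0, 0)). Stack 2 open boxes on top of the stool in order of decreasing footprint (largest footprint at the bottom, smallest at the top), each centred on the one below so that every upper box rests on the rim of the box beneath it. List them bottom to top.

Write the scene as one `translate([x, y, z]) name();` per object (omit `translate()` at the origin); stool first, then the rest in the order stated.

stool();
translate([64, 32, 380]) open_box();
translate([71, 42, 532]) open_box_2();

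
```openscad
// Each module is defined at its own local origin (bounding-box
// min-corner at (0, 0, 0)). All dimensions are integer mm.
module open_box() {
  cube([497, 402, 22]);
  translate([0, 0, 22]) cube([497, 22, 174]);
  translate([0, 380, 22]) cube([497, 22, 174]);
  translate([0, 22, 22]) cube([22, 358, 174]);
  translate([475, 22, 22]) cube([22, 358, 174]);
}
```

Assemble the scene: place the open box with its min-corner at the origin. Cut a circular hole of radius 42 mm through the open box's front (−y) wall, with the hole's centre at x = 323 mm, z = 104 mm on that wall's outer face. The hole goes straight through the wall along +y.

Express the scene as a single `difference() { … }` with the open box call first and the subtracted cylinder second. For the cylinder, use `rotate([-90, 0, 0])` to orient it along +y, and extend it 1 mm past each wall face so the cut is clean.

difference() {
  open_box();
  translate([323, -1, 104]) rotate([-90, 0, 0]) cylinder(h = 24, r = 42);
}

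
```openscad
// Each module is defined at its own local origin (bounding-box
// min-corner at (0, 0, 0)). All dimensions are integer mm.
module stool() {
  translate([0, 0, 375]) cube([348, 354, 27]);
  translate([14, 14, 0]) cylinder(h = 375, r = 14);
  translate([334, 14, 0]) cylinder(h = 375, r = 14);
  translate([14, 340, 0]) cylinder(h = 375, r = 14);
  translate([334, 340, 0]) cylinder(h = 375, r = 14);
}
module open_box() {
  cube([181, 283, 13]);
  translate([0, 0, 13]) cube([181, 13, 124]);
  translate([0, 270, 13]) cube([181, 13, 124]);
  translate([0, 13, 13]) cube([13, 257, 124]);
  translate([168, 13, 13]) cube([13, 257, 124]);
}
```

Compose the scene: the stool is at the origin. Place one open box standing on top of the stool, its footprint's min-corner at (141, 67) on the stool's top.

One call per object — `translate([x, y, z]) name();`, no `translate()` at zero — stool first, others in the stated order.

stool();
translate([141, 67, 402]) open_box();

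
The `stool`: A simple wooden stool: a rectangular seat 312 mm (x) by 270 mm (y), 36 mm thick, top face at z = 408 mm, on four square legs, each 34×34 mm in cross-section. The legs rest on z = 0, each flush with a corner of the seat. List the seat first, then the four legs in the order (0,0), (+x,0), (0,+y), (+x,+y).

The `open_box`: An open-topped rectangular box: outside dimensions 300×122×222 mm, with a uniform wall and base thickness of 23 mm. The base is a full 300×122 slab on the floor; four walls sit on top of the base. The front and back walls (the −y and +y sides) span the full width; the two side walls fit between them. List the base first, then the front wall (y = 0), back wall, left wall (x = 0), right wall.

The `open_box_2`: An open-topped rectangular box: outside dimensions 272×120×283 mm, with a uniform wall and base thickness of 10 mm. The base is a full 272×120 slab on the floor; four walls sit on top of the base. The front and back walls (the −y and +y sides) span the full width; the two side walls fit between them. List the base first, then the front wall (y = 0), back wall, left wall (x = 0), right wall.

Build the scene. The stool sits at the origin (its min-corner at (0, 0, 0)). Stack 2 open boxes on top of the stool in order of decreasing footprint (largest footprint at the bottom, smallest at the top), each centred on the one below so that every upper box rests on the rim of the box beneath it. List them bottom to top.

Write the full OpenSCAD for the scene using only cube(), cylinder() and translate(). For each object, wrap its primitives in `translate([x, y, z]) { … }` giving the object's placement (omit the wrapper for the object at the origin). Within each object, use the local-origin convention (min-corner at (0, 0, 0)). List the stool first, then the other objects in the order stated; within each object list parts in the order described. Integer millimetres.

translate([0, 0, 372]) cube([312, 270, 36]);
cube([34, 34, 372]);
translate([278, 0, 0]) cube([34, 34, 372]);
translate([0, 236, 0]) cube([34, 34, 372]);
translate([278, 236, 0]) cube([34, 34, 372]);
translate([6, 74, 408]) {
  cube([300, 122, 23]);
  translate([0, 0, 23]) cube([300, 23, 199]);
  translate([0, 99, 23]) cube([300, 23, 199]);
  translate([0, 23, 23]) cube([23, 76, 199]);
  translate([277, 23, 23]) cube([23, 76, 199]);
}
translate([20, 75, 630]) {
  cube([272, 120, 10]);
  translate([0, 0, 10]) cube([272, 10, 273]);
  translate([0, 110, 10]) cube([272, 10, 273]);
  translate([0, 10, 10]) cube([10, 100, 273]);
  translate([262, 10, 10]) cube([10, 100, 273]);
}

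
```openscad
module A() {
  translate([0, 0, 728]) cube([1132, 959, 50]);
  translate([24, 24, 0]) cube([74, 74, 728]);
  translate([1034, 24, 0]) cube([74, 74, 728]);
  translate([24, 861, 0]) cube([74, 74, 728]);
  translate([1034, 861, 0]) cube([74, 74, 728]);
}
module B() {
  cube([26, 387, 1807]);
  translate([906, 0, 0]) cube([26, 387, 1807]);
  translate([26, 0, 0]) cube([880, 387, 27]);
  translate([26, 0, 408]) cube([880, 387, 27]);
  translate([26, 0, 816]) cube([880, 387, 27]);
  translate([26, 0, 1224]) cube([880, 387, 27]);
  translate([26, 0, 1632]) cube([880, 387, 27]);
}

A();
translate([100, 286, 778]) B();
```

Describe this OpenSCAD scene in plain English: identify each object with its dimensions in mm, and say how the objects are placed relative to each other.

A is a table: top 1132 mm (x) × 959 mm (y), 50 mm thick, upper face at z = 778 mm, on four 74×74 mm square legs, each inset 24 mm from the nearest pair of top edges, running from z = 0 to the bottom of the top.

B is an open bookshelf. Two side panels, each 26 mm thick, 387 mm deep and 1807 mm tall, stand 932 mm apart (outside-to-outside). Between them sit 5 shelves, each 27 mm thick and 387 mm deep, spanning the full gap between the sides. The bottom shelf rests on the floor (its underside at z = 0) and the clear gap between one shelf's top and the next shelf's underside is 381 mm.

The bookshelf is on top of the table, centred.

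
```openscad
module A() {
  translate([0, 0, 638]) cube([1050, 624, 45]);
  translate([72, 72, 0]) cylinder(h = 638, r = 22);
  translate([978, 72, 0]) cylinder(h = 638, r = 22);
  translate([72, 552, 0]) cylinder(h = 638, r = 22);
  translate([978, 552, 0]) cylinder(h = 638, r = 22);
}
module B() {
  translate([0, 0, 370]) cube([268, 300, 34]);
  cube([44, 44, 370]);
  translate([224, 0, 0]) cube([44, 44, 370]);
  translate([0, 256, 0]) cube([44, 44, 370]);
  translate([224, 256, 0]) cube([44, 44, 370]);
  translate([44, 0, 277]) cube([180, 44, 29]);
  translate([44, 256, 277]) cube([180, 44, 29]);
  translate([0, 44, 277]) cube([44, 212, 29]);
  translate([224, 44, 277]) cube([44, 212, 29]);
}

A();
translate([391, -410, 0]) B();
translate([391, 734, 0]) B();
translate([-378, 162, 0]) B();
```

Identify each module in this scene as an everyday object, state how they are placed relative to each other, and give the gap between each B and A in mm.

Each stool's nearest face is 110 mm from the table's bounding box.

A is a table. B is a stool. Three stools sit around the table at the −y, +y, −x sides. The gap between each stool and the table is 110 mm.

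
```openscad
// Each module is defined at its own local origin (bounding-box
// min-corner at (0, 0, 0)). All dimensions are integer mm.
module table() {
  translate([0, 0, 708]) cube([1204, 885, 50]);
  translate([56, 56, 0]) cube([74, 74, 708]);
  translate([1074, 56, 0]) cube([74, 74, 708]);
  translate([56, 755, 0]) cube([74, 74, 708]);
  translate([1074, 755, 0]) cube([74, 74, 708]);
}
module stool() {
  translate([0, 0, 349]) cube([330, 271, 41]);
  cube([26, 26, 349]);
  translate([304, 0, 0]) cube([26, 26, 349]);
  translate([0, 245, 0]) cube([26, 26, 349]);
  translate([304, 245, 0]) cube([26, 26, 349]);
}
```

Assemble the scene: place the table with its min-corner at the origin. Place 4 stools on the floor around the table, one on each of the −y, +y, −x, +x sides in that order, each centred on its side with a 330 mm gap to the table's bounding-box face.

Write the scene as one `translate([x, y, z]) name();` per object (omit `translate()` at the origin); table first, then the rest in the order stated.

table();
translate([437, -601, 0]) stool();
translate([437, 1215, 0]) stool();
translate([-660, 307, 0]) stool();
translate([1534, 307, 0]) stool();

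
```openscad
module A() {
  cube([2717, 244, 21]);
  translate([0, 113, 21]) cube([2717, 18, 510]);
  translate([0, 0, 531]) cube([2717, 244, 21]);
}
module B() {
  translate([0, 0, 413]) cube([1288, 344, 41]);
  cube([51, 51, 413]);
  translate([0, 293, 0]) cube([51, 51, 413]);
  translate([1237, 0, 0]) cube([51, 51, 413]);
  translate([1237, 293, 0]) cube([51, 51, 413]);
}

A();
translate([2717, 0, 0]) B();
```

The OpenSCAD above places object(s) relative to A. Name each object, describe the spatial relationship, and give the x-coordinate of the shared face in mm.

The I-beam's +x face and the bench's −x face are both at x = 2717 mm.

A is an I-beam. B is a bench. The bench is against the I-beam's +x side, with their −y faces flush. The x-coordinate of the shared face is 2717 mm.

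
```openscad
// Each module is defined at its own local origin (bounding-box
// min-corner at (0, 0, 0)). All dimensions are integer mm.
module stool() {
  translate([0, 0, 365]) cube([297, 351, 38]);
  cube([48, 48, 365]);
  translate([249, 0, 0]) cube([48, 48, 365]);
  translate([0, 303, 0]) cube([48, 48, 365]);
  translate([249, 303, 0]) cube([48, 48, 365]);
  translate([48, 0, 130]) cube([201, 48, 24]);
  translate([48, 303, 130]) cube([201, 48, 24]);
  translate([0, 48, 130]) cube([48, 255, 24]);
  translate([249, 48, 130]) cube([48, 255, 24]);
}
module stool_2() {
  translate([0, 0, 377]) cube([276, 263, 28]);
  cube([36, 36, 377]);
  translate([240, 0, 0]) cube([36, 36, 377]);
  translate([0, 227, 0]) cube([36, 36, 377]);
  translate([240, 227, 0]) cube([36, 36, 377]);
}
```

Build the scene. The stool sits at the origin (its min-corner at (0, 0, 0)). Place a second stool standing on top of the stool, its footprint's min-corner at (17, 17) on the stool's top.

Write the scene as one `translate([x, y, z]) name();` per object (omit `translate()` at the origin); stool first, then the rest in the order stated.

stool();
translate([17, 17, 403]) stool_2();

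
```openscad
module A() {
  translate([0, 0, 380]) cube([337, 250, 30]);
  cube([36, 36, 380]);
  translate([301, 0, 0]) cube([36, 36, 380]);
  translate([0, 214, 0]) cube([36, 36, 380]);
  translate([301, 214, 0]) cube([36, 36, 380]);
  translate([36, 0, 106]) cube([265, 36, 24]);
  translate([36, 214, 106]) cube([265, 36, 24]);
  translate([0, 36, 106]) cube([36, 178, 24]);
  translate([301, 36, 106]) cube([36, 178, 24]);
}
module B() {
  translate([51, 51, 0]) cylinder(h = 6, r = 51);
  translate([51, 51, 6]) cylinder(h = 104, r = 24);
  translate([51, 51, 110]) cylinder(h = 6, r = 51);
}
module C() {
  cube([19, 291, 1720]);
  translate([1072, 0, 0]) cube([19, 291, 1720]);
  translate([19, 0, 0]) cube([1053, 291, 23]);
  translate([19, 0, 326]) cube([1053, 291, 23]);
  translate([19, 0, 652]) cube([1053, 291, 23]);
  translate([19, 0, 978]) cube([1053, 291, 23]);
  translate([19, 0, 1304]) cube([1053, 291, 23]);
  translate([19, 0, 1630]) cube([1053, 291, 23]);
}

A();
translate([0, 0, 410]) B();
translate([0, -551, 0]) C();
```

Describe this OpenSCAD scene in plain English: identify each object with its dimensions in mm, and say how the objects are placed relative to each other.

A is a four-legged stool. The seat is 337×250 mm, 30 mm thick, top at z = 410 mm. It stands on four square legs, each 36×36 mm in cross-section, from z = 0 to the seat underside, each flush with a corner of the seat. Four stretchers, 36 mm wide and 24 mm tall, connect adjacent legs with their undersides at z = 106 mm, each running between the inner faces of the legs it joins and aligned with the legs' outer faces on the other axis.

B is a spool: two coaxial disc flanges of radius 51 mm and thickness 6 mm, joined by a core cylinder of radius 24 mm and height 104 mm. The lower flange rests on z = 0 and the three cylinders share a vertical axis.

C is an open bookshelf. Two side panels, each 19 mm thick, 291 mm deep and 1720 mm tall, stand 1091 mm apart (outside-to-outside). Between them sit 6 shelves, each 23 mm thick and 291 mm deep, spanning the full gap between the sides. The bottom shelf rests on the floor (its underside at z = 0) and the clear gap between one shelf's top and the next shelf's underside is 303 mm.

The spool is on top of the stool. The bookshelf is on the floor beside the stool on its −y side.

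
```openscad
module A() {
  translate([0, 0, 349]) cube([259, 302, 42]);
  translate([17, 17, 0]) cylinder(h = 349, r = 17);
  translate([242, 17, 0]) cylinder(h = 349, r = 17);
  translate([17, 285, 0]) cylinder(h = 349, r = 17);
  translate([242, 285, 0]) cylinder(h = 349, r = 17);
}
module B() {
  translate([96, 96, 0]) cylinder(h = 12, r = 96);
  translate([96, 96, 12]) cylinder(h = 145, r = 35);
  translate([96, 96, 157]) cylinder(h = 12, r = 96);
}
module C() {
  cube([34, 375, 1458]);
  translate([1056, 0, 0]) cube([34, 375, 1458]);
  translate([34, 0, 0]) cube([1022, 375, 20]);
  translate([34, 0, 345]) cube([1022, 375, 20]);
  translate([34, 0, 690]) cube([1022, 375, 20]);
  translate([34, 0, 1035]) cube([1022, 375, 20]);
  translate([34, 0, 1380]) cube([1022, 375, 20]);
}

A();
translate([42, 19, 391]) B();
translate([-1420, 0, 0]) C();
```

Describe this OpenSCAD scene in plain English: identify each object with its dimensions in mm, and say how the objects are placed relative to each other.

A is a four-legged stool. The seat is 259×302 mm, 42 mm thick, top at z = 391 mm. It stands on four round legs, each 34 mm in diameter, from z = 0 to the seat underside, each leg's axis is inset half a diameter from the nearest pair of seat edges (so the leg's bounding box is flush with the corner).

B is a spool: two coaxial disc flanges of radius 96 mm and thickness 12 mm, joined by a core cylinder of radius 35 mm and height 145 mm. The lower flange rests on z = 0 and the three cylinders share a vertical axis.

C is a bookshelf 1090 mm wide overall, 375 mm deep and 1458 mm tall. The two sides are 34 mm thick vertical panels. 5 horizontal shelves of 20 mm thickness span between the inner faces of the sides; the lowest shelf sits on the floor and shelves are stacked with a clear vertical gap of 325 mm between each pair.

The spool is on top of the stool. The bookshelf is on the floor beside the stool on its −x side.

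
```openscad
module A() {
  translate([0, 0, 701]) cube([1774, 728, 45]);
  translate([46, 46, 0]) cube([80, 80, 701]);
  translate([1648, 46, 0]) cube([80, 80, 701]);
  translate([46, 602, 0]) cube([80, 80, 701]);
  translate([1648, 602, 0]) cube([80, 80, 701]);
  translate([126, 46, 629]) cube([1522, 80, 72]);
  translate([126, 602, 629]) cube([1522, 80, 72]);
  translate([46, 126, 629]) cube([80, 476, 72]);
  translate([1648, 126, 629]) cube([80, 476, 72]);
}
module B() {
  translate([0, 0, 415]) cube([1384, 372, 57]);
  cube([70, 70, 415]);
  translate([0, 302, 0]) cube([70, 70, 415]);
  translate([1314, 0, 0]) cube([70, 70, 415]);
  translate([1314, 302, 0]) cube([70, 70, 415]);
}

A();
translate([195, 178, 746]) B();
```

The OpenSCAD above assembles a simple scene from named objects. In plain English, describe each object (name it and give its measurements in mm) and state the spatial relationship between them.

A is a rectangular dining table. The top is 1774×728×45 mm with its upper surface at z = 746 mm. It stands on four 80×80 mm square legs, each inset 46 mm from the nearest pair of top edges, running from the floor to the underside of the top. Four apron rails, 80 mm thick and 72 mm tall, run between adjacent legs with their top edges flush with the underside of the top and their outer faces flush with the legs' outer faces.

B is a bench: a 1384×372 mm seat slab, 57 mm thick, top at z = 472 mm, on four 70×70 mm square legs flush with the seat corners and standing on z = 0.

The bench is on top of the table, centred.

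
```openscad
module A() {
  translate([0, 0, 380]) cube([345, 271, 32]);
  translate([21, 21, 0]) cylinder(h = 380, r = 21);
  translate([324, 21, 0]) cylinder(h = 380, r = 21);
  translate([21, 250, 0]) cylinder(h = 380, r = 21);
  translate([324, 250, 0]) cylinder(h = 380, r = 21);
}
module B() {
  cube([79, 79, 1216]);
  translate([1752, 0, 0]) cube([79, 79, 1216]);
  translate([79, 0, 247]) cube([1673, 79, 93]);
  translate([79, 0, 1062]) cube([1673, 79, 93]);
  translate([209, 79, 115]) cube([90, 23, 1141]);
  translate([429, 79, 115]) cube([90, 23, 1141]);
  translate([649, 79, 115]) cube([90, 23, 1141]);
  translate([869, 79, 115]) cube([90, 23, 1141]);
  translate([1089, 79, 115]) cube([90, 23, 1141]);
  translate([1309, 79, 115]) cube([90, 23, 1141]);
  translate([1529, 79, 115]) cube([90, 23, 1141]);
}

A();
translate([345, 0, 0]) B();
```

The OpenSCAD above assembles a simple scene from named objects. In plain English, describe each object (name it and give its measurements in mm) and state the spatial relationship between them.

A is a simple wooden stool: a rectangular seat 345 mm (x) by 271 mm (y), 32 mm thick, top face at z = 412 mm, on four round legs, each 42 mm in diameter. The legs rest on z = 0, each leg's axis is inset half a diameter from the nearest pair of seat edges (so the leg's bounding box is flush with the corner).

B is a fence section. Two 79×79 mm posts, 1216 mm tall, stand on the floor with a clear span of 1673 mm between their inner faces. Two horizontal rails of 79×93 mm section span the gap between the posts with their undersides at z = 247 mm and z = 1062 mm, flush with the posts' −y face. 7 pickets, each 90 mm wide, 23 mm thick and 1141 mm tall, are fixed to the +y face of the rails with their bottoms at z = 115 mm, evenly spaced across the span with equal gaps (rounded down to the nearest mm) at the −x end and between each pair — any rounding remainder accumulates at the +x end.

The fence section is against the stool's +x side, with their −y faces flush.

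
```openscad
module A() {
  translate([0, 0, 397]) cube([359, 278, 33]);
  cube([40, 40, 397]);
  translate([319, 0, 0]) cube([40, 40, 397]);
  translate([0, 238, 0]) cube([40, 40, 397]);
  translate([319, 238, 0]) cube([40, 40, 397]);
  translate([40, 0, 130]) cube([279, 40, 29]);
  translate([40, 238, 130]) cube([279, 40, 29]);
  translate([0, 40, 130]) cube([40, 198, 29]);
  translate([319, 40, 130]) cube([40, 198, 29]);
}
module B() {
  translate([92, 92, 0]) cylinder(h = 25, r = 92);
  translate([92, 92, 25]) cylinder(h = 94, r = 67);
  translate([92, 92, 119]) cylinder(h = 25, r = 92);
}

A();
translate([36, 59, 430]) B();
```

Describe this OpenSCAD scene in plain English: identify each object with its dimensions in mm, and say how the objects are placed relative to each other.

A is a four-legged stool. The seat is a 359×278×33 mm slab whose top surface is at z = 430 mm; four square legs, each 40×40 mm in cross-section, run from the floor (z = 0) to the underside of the seat, each flush with a corner of the seat. Four stretchers, 40 mm wide and 29 mm tall, connect adjacent legs with their undersides at z = 130 mm, each running between the inner faces of the legs it joins and aligned with the legs' outer faces on the other axis.

B is a spool: two coaxial disc flanges of radius 92 mm and thickness 25 mm, joined by a core cylinder of radius 67 mm and height 94 mm. The lower flange rests on z = 0 and the three cylinders share a vertical axis.

The spool is on top of the stool.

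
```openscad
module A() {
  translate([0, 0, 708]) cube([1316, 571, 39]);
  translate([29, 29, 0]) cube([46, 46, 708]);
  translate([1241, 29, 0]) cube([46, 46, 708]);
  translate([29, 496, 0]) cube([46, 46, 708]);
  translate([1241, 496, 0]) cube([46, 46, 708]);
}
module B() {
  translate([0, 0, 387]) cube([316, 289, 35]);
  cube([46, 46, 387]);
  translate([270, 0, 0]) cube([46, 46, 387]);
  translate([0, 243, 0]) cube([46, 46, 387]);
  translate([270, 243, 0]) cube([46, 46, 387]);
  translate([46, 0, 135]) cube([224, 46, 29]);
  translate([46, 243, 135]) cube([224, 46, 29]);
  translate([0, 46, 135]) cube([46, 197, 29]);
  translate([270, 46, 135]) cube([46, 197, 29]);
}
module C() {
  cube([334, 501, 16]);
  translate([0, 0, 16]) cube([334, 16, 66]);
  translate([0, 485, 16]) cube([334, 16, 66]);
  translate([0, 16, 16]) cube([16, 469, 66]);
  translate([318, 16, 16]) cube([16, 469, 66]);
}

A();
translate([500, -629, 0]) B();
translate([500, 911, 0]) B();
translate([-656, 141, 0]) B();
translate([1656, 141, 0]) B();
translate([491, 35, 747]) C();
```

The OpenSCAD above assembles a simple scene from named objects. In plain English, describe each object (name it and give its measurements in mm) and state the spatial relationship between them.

A is a table with a 1316×571 mm rectangular top, 39 mm thick, top surface at z = 747 mm, supported by four 46×46 mm square legs, each inset 29 mm from the nearest pair of top edges, running from the floor.

B is a simple wooden stool: a rectangular seat 316 mm (x) by 289 mm (y), 35 mm thick, top face at z = 422 mm, on four square legs, each 46×46 mm in cross-section. The legs rest on z = 0, each flush with a corner of the seat. Four stretchers, 46 mm wide and 29 mm tall, connect adjacent legs with their undersides at z = 135 mm, each running between the inner faces of the legs it joins and aligned with the legs' outer faces on the other axis.

C is an open storage box with external size 334×501×82 mm and wall thickness 16 mm (the base is also 16 mm thick). The base covers the whole footprint; the four walls stand on the base, with the y-facing walls full-width and the x-facing walls fitting between their inner faces.

Four stools sit around the table at the −y, +y, −x, +x sides. The open box is on top of the table, centred.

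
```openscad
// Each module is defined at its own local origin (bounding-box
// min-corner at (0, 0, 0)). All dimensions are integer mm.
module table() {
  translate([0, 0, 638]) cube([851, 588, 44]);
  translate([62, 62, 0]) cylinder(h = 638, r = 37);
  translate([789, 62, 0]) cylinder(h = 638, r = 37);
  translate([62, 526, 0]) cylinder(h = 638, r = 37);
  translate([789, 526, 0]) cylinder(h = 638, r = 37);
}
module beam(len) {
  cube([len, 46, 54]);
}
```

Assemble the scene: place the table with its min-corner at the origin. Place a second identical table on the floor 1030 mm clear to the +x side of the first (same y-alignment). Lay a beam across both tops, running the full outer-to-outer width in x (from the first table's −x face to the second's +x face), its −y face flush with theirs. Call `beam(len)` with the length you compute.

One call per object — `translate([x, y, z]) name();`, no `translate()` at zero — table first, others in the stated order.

table();
translate([1881, 0, 0]) table();
translate([0, 0, 682]) beam(2732);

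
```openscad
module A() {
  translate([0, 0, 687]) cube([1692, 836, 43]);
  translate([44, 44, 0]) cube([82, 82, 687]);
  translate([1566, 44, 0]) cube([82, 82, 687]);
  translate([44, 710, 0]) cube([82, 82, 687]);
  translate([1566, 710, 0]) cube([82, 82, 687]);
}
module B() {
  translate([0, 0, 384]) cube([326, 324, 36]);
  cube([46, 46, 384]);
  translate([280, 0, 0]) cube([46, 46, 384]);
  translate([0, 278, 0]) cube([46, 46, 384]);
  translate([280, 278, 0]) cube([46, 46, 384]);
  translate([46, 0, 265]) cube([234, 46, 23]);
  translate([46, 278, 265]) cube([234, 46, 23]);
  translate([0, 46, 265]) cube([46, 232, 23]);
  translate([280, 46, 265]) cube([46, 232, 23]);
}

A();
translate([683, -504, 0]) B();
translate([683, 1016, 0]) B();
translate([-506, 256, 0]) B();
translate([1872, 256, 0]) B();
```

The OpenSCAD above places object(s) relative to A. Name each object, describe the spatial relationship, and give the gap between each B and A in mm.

A is a table. B is a stool. Four stools sit around the table at the −y, +y, −x, +x sides. The gap between each stool and the table is 180 mm.

Each stool's nearest face is 180 mm from the table's bounding box.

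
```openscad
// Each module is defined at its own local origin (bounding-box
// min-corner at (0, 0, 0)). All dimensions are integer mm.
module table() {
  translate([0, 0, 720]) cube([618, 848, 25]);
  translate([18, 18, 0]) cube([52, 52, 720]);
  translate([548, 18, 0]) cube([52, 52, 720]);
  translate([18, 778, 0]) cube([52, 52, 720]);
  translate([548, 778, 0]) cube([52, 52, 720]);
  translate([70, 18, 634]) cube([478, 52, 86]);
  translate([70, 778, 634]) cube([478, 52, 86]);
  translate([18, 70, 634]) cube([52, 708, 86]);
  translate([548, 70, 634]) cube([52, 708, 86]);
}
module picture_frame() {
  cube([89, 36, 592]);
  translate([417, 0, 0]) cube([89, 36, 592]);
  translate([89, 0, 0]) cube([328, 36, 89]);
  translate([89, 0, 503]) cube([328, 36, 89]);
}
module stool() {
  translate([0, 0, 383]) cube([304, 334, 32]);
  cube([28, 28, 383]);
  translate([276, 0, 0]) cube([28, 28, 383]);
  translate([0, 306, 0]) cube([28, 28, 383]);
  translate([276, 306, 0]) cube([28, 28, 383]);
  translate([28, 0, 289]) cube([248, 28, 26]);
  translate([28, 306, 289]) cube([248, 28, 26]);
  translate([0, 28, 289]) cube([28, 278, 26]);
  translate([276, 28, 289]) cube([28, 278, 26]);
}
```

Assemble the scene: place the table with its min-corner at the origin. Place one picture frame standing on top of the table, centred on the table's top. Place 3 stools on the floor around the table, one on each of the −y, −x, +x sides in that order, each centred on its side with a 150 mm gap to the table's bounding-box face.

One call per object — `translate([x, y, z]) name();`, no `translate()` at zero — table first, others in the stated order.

table();
translate([56, 406, 745]) picture_frame();
translate([157, -484, 0]) stool();
translate([-454, 257, 0]) stool();
translate([768, 257, 0]) stool();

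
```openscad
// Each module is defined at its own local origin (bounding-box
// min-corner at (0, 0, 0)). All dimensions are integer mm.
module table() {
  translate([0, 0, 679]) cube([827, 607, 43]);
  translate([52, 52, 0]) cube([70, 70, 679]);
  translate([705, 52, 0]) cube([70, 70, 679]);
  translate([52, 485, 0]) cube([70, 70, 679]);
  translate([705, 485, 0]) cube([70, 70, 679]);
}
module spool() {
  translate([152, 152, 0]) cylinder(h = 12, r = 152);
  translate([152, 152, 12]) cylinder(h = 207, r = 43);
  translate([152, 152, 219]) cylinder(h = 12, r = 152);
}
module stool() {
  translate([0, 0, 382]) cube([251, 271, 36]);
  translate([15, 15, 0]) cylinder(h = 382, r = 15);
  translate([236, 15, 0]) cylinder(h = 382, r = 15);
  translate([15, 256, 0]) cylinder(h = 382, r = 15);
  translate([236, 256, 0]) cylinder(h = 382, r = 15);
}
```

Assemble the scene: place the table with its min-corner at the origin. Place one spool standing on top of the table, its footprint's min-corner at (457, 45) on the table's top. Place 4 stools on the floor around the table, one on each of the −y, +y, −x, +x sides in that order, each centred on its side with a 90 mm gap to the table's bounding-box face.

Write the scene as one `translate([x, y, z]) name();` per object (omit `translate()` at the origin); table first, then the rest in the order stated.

table();
translate([457, 45, 722]) spool();
translate([288, -361, 0]) stool();
translate([288, 697, 0]) stool();
translate([-341, 168, 0]) stool();
translate([917, 168, 0]) stool();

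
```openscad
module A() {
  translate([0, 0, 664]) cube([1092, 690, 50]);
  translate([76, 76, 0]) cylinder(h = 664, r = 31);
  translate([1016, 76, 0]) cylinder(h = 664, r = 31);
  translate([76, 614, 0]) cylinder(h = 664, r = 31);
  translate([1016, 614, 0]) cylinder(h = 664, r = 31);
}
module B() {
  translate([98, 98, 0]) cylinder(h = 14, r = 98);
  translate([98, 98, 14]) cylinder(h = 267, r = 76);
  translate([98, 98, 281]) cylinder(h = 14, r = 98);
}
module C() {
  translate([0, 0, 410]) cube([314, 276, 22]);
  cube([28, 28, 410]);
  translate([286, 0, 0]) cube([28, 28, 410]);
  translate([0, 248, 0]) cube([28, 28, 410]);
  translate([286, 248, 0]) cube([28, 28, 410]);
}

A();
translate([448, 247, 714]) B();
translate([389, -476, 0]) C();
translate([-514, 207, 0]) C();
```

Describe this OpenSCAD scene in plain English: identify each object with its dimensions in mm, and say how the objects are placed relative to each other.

A is a rectangular dining table. The top is 1092×690×50 mm with its upper surface at z = 714 mm. It stands on four round legs of 62 mm diameter, each leg's bounding box inset 45 mm from the nearest pair of top edges, running from the floor to the underside of the top.

B is a spool: two coaxial disc flanges of radius 98 mm and thickness 14 mm, joined by a core cylinder of radius 76 mm and height 267 mm. The lower flange rests on z = 0 and the three cylinders share a vertical axis.

C is a four-legged stool. The seat is 314×276 mm, 22 mm thick, top at z = 432 mm. It stands on four square legs, each 28×28 mm in cross-section, from z = 0 to the seat underside, each flush with a corner of the seat.

The spool is on top of the table, centred. Two stools sit around the table at the −y, −x sides.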